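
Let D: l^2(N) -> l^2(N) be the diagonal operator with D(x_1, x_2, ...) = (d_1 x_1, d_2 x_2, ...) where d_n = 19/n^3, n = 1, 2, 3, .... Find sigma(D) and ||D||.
sigma(D) = {19/n^3 : n ≥ 1} ∪ {0}; ||D|| = 19

A bounded diagonal operator on l^2 with diagonal entries d_n has spectrum equal to the closure of {d_n : n ≥ 1}: every d_n is an eigenvalue (with eigenvector e_n), so {d_n} ⊂ sigma(D); the spectrum is closed, so its closure is too; and for lambda not in the closure, (D - lambda I) has bounded inverse (the diagonal entries 1/(d_n - lambda) are bounded). For our sequence d_n = 19/n^3, n = 1, 2, 3, ...:
  - {d_n} = {19/n^3 : n ≥ 1}; the only limit point is 0
  - closure = {19/n^3 : n ≥ 1} ∪ {0}
For the norm: a diagonal operator has ||D|| = sup_n |d_n|. Here d_n = 19/n^3 is positive and decreasing, so sup_n |d_n| = d_1 = 19. So ||D|| = 19.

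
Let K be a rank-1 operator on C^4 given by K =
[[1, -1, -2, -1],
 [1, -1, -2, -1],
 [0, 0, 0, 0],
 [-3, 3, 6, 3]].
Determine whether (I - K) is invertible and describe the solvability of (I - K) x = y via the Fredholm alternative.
(I - K) is invertible (det(I - K) = -2 ≠ 0), so for every y in C^4 the equation (I - K) x = y has a unique solution.

K has rank 1, so it is an outer product K = u v^T: every row of K is a multiple of one row vector. Reading off the entries, u = (1, 1, 0, -3) and v = (1, -1, -2, -1) (row i of K equals u_i·v^T). A rank-one matrix u v^T satisfies K u = u (v·u) and kills the (3)-dimensional subspace v^⊥, so its characteristic polynomial is lambda^3 (lambda - v·u) with v·u = tr K = 3. Hence the eigenvalues of I - K are 1 (multiplicity 3) and 1 - (3) = -2, so det(I - K) = -2. (Direct check: I - K =
[[0, 1, 2, 1],
 [-1, 2, 2, 1],
 [0, 0, 1, 0],
 [3, -3, -6, -2]]
has determinant -2.) The finite-dimensional Fredholm alternative says: either (I - K) is invertible, or ker(I - K) ≠ {0} and then range(I - K) = ker((I - K)^*)^⊥, with dim ker(I - K) = dim ker((I - K)^*). Since det(I - K) ≠ 0, 1 is not an eigenvalue of K and ker(I - K) = {0}, so we are in the first case: for every y there is a unique x = (I - K)^(-1) y. Explicitly, by the Sherman–Morrison formula, (I - u v^T)^(-1) = I + u v^T/(1 - v·u), i.e. (I - K)^(-1) = I + K/(-2).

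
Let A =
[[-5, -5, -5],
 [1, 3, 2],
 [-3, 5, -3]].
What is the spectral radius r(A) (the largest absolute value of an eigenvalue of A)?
r(A) = 8

The eigenvalues of A are the roots of its characteristic polynomial. With M = A (coefficients from the trace, the sum of principal 2x2 minors, and det A):
  p(λ) = det(λ I - M) = λ^3 + 5λ^2 - 29λ - 40.
By the rational root theorem any rational root is an integer divisor of 40. Testing λ = -8: p(-8) = -512 + 320 + 232 - 40 = 0, so λ = -8 is a root. Dividing out (λ + 8) leaves p(λ) = (λ + 8)(λ^2 - 3λ - 5). For λ^2 - 3λ - 5 the discriminant is 29. It is nonnegative but not a perfect square, so the roots are real and irrational: λ = (3 ± sqrt(29))/2 ≈ 4.1926, -1.1926.
Thus the eigenvalues (to 4 decimals) are 4.1926 (modulus 4.1926); -1.1926 (modulus 1.1926); -8 (modulus 8). The spectral radius is the largest modulus: r(A) = 8. (Cross-check: r(A) ≤ ||A||_2 ≈ 9.3492; equality holds whenever A is normal, though it can also hold for some non-normal A.)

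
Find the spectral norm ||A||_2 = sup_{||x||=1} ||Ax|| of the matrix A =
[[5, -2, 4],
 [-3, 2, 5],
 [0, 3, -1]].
||A||_2 ≈ 6.9071 (= sqrt(largest eigenvalue of A^T A))

||A||_2 = sigma_max(A) = sqrt(lambda_max(A^T A)). Form the symmetric matrix M = A^T A =
[[34, -16, 5],
 [-16, 17, -1],
 [5, -1, 42]].
Its characteristic polynomial (trace, sum of principal 2x2 minors, determinant of M give the coefficients) is
  p(λ) = det(λ I - M) = λ^3 - 93λ^2 + 2438λ - 13225.
No integer candidate from the rational root theorem (±divisors of 13225) is a root, so the roots are irrational. The cubic discriminant is Δ = 145166593 > 0, so there are three distinct real roots. p(7) = -373 and p(8) = 839 have opposite signs, so a root lies in (7, 8); Newton's method refines it to λ ≈ 7.2956. p(37) = 317 and p(38) = -1 have opposite signs, so a root lies in (37, 38); Newton's method refines it to λ ≈ 37.9966. p(47) = -253 and p(48) = 119 have opposite signs, so a root lies in (47, 48); Newton's method refines it to λ ≈ 47.7077. Check (Vieta): the three roots sum to 93, matching tr M = 93.
So the eigenvalues of A^T A are ≈ 7.2956, 37.9966, 47.7077 (all ≥ 0, as they must be for A^T A). The largest is λ_max ≈ 47.7077, hence ||A||_2 = sqrt(λ_max) ≈ 6.9071.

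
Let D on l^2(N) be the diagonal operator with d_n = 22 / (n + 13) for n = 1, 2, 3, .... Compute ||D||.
||D|| = 11/7 (attained at n = 1)

For D diagonal, ||D|| = sup_n |d_n| = sup_n 22/(n + 13). This is positive and strictly decreasing in n, so the supremum is attained at n = 1: d_1 = 22/(1 + 13) = 11/7. Hence ||D|| = 11/7.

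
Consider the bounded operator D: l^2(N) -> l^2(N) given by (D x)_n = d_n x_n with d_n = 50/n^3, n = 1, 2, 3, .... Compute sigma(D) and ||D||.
sigma(D) = {50/n^3 : n ≥ 1} ∪ {0}; ||D|| = 50

A bounded diagonal operator on l^2 with diagonal entries d_n has spectrum equal to the closure of {d_n : n ≥ 1}: every d_n is an eigenvalue (with eigenvector e_n), so {d_n} ⊂ sigma(D); the spectrum is closed, so its closure is too; and for lambda not in the closure, (D - lambda I) has bounded inverse (the diagonal entries 1/(d_n - lambda) are bounded). For our sequence d_n = 50/n^3, n = 1, 2, 3, ...:
  - {d_n} = {50/n^3 : n ≥ 1}; the only limit point is 0
  - closure = {50/n^3 : n ≥ 1} ∪ {0}
For the norm: a diagonal operator has ||D|| = sup_n |d_n|. Here d_n = 50/n^3 is positive and decreasing, so sup_n |d_n| = d_1 = 50. So ||D|| = 50.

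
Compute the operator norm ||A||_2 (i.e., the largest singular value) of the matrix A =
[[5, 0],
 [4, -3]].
||A||_2 = sqrt(45) ≈ 6.7082 (= sqrt(largest eigenvalue of A^T A))

||A||_2 = sigma_max(A) = sqrt(lambda_max(A^T A)). Form the symmetric matrix M = A^T A =
[[41, -12],
 [-12, 9]].
Its characteristic polynomial (trace, determinant of M give the coefficients) is
  p(λ) = det(λ I - M) = λ^2 - 50λ + 225.
For λ^2 - 50λ + 225 the discriminant is 1600. It is a perfect square (40^2), so the roots are rational: λ = (50 ± 40)/2 = 45, 5.
So the eigenvalues of A^T A are ≈ 5, 45 (all ≥ 0, as they must be for A^T A). The largest is λ_max = 45, hence ||A||_2 = sqrt(λ_max) = sqrt(45) ≈ 6.7082.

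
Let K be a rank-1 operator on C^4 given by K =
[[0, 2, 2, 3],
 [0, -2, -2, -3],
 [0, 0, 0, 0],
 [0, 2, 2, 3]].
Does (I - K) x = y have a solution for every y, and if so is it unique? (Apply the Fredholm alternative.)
(I - K) is singular (det(I - K) = 0, i.e. 1 ∈ sigma(K)). (I - K) x = y is solvable iff y ⊥ ker((I - K)^*) = span{(0, 2, 2, 3)}, i.e. iff 2y_2 + 2y_3 + 3y_4 = 0. When solvable, the solutions are x = y + c·(1, -1, 0, 1), c arbitrary (ker(I - K) = span{(1, -1, 0, 1)}, dimension 1).

K has rank 1, so it is an outer product K = u v^T: every row of K is a multiple of one row vector. Reading off the entries, u = (1, -1, 0, 1) and v = (0, 2, 2, 3) (row i of K equals u_i·v^T). A rank-one matrix u v^T satisfies K u = u (v·u) and kills the (3)-dimensional subspace v^⊥, so its characteristic polynomial is lambda^3 (lambda - v·u) with v·u = tr K = 1. Hence the eigenvalues of I - K are 1 (multiplicity 3) and 1 - (1) = 0, so det(I - K) = 0. (Direct check: I - K =
[[1, -2, -2, -3],
 [0, 3, 2, 3],
 [0, 0, 1, 0],
 [0, -2, -2, -2]]
has determinant 0.) So 1 is an eigenvalue of K and (I - K) is not invertible. The finite-dimensional Fredholm alternative says: either (I - K) is invertible, or ker(I - K) ≠ {0} and then range(I - K) = ker((I - K)^*)^⊥, with dim ker(I - K) = dim ker((I - K)^*). We are in the second case, so we need both kernels. Kernel of I - K: (I - K) u = u - u (v·u) = u - u = 0, so ker(I - K) = span{u} = span{(1, -1, 0, 1)} (it is exactly 1-dimensional because rank(I - K) = 3). Kernel of the adjoint: K is real, so (I - K)^* = I - K^T = I - v u^T, and (I - v u^T) v = v - v (u·v) = 0; hence ker((I - K)^*) = span{v} = span{(0, 2, 2, 3)}. Therefore (I - K) x = y is solvable iff <y, v> = 0, i.e. iff 2y_2 + 2y_3 + 3y_4 = 0. When this holds, K y = u (v·y) = 0, so (I - K) y = y and x = y is a particular solution; the full solution set is the line x = y + c·u = y + c·(1, -1, 0, 1), c ∈ C.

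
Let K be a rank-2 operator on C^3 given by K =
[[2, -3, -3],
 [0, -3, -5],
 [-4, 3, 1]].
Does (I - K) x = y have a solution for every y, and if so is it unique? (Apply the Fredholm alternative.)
(I - K) is invertible (det(I - K) = -3 ≠ 0), so for every y in C^3 the equation (I - K) x = y has a unique solution.

K has rank 2 and factors as K = U V^T = u1 v1^T + u2 v2^T with u1 = (1, 3, 1), v1 = (2, -3, -3), u2 = (0, 2, 2), v2 = (-3, 3, 2) (multiplying out reproduces the displayed K). The nonzero eigenvalues of U V^T coincide with those of the 2 x 2 matrix G = V^T U = [[v1·u1, v1·u2], [v2·u1, v2·u2]] = [[-10, -12], [8, 10]], and by the Sylvester determinant identity det(I_3 - U V^T) = det(I_2 - V^T U) = det([[11, 12], [-8, -9]]) = (11)(-9) - (12)(-8) = -3. (Direct check: I - K =
[[-1, 3, 3],
 [0, 4, 5],
 [4, -3, 0]]
has determinant -3.) The finite-dimensional Fredholm alternative says: either (I - K) is invertible, or ker(I - K) ≠ {0} and then range(I - K) = ker((I - K)^*)^⊥, with dim ker(I - K) = dim ker((I - K)^*). Since det(I - K) ≠ 0, 1 is not an eigenvalue of K and ker(I - K) = {0}, so we are in the first case: for every y there is a unique x = (I - K)^(-1) y. (Explicitly, by the Woodbury identity, (I - U V^T)^(-1) = I + U (I_2 - G)^(-1) V^T.)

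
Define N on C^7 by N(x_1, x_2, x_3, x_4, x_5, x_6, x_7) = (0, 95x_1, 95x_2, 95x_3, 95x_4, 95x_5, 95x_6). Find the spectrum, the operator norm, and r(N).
sigma(N) = {0}; ||N|| = 95; r(N) = 0. (N is nilpotent with N^7 = 0.)

On C^7, N is a strictly lower-triangular matrix with 95 on the subdiagonal and zeros elsewhere, so its characteristic polynomial is lambda^7 and every eigenvalue is 0: sigma(N) = {0}. For the operator norm, N e_i = 95e_{i+1} for i = 1, ..., 6 and N e_7 = 0, so the singular values of N are 95 (with multiplicity 6) and 0; hence ||N|| = 95. The spectral radius r(N) = max|lambda| = 0. Note ||N|| > r(N) — characteristic of non-normal nilpotent operators. Indeed N^7 = 0.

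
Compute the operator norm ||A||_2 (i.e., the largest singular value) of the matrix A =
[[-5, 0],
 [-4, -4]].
||A||_2 = sqrt((57 + sqrt(1649))/2) ≈ 6.986 (= sqrt(largest eigenvalue of A^T A))

||A||_2 = sigma_max(A) = sqrt(lambda_max(A^T A)). Form the symmetric matrix M = A^T A =
[[41, 16],
 [16, 16]].
Its characteristic polynomial (trace, determinant of M give the coefficients) is
  p(λ) = det(λ I - M) = λ^2 - 57λ + 400.
For λ^2 - 57λ + 400 the discriminant is 1649. It is nonnegative but not a perfect square, so the roots are real and irrational: λ = (57 ± sqrt(1649))/2 ≈ 48.8039, 8.1961.
So the eigenvalues of A^T A are ≈ 8.1961, 48.8039 (all ≥ 0, as they must be for A^T A). The largest is λ_max = (57 + sqrt(1649))/2 ≈ 48.8039, hence ||A||_2 = sqrt(λ_max) = sqrt((57 + sqrt(1649))/2) ≈ 6.986.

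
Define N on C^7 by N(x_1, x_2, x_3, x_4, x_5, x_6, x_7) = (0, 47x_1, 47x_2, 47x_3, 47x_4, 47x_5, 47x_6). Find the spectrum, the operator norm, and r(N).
sigma(N) = {0}; ||N|| = 47; r(N) = 0. (N is nilpotent with N^7 = 0.)

On C^7, N is a strictly lower-triangular matrix with 47 on the subdiagonal and zeros elsewhere, so its characteristic polynomial is lambda^7 and every eigenvalue is 0: sigma(N) = {0}. For the operator norm, N e_i = 47e_{i+1} for i = 1, ..., 6 and N e_7 = 0, so the singular values of N are 47 (with multiplicity 6) and 0; hence ||N|| = 47. The spectral radius r(N) = max|lambda| = 0. Note ||N|| > r(N) — characteristic of non-normal nilpotent operators. Indeed N^7 = 0.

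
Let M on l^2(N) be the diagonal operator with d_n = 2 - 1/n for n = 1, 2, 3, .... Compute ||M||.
||M|| = 2

For a diagonal operator on l^2 with entries d_n, ||M|| = sup_n |d_n|. Here d_1 = 1, d_2 = 3/2, ..., and d_n = 2 - 1/n increases monotonically toward 2. All terms lie in [1, 2), so |d_n| = d_n and the supremum is the limit 2, which is not attained by any individual d_n. Hence ||M|| = 2.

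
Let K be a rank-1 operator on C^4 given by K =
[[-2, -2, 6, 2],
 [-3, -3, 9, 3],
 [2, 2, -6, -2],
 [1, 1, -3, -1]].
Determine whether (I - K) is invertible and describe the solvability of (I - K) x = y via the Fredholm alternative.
(I - K) is invertible (det(I - K) = 13 ≠ 0), so for every y in C^4 the equation (I - K) x = y has a unique solution.

K has rank 1, so it is an outer product K = u v^T: every row of K is a multiple of one row vector. Reading off the entries, u = (2, 3, -2, -1) and v = (-1, -1, 3, 1) (row i of K equals u_i·v^T). A rank-one matrix u v^T satisfies K u = u (v·u) and kills the (3)-dimensional subspace v^⊥, so its characteristic polynomial is lambda^3 (lambda - v·u) with v·u = tr K = -12. Hence the eigenvalues of I - K are 1 (multiplicity 3) and 1 - (-12) = 13, so det(I - K) = 13. (Direct check: I - K =
[[3, 2, -6, -2],
 [3, 4, -9, -3],
 [-2, -2, 7, 2],
 [-1, -1, 3, 2]]
has determinant 13.) The finite-dimensional Fredholm alternative says: either (I - K) is invertible, or ker(I - K) ≠ {0} and then range(I - K) = ker((I - K)^*)^⊥, with dim ker(I - K) = dim ker((I - K)^*). Since det(I - K) ≠ 0, 1 is not an eigenvalue of K and ker(I - K) = {0}, so we are in the first case: for every y there is a unique x = (I - K)^(-1) y. Explicitly, by the Sherman–Morrison formula, (I - u v^T)^(-1) = I + u v^T/(1 - v·u), i.e. (I - K)^(-1) = I + K/(13).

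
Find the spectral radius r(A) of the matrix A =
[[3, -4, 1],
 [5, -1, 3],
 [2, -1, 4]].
r(A) ≈ 4.1235

The eigenvalues of A are the roots of its characteristic polynomial. With M = A (coefficients from the trace, the sum of principal 2x2 minors, and det A):
  p(λ) = det(λ I - M) = λ^3 - 6λ^2 + 26λ - 50.
No integer candidate from the rational root theorem (±divisors of 50) is a root, so the roots are irrational. The cubic discriminant is Δ = -16268 < 0, so there is one real root and a complex-conjugate pair. p(2) = -14 and p(3) = 1 have opposite signs, so a root lies in (2, 3); Newton's method refines it to λ ≈ 2.9406. Dividing out (λ - (2.9406)) leaves approximately λ^2 - 3.0594λ + 17.0035. For λ^2 - 3.0594λ + 17.0035 the discriminant is -58.654. It is negative, so the remaining roots are the complex-conjugate pair λ ≈ 1.5297 ± 3.8293i. Their product equals the constant term, so |λ|^2 ≈ 17.0035 and |λ| ≈ 4.1235.
Thus the eigenvalues (to 4 decimals) are 2.9406 (modulus 2.9406); 1.5297 ± 3.8293i (modulus 4.1235). The spectral radius is the largest modulus: r(A) ≈ 4.1235. (Cross-check: r(A) ≤ ||A||_2 ≈ 8.2537; equality holds whenever A is normal, though it can also hold for some non-normal A.)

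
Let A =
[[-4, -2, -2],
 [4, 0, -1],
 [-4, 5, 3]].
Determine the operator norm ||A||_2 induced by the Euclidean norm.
||A||_2 ≈ 7.7267 (= sqrt(largest eigenvalue of A^T A))

||A||_2 = sigma_max(A) = sqrt(lambda_max(A^T A)). Form the symmetric matrix M = A^T A =
[[48, -12, -8],
 [-12, 29, 19],
 [-8, 19, 14]].
Its characteristic polynomial (trace, sum of principal 2x2 minors, determinant of M give the coefficients) is
  p(λ) = det(λ I - M) = λ^3 - 91λ^2 + 1901λ - 1936.
No integer candidate from the rational root theorem (±divisors of 1936) is a root, so the roots are irrational. The cubic discriminant is Δ = 2538081229 > 0, so there are three distinct real roots. p(1) = -125 and p(2) = 1510 have opposite signs, so a root lies in (1, 2); Newton's method refines it to λ ≈ 1.0729. p(30) = 194 and p(31) = -665 have opposite signs, so a root lies in (30, 31); Newton's method refines it to λ ≈ 30.2258. p(59) = -1169 and p(60) = 524 have opposite signs, so a root lies in (59, 60); Newton's method refines it to λ ≈ 59.7013. Check (Vieta): the three roots sum to 91, matching tr M = 91.
So the eigenvalues of A^T A are ≈ 1.0729, 30.2258, 59.7013 (all ≥ 0, as they must be for A^T A). The largest is λ_max ≈ 59.7013, hence ||A||_2 = sqrt(λ_max) ≈ 7.7267.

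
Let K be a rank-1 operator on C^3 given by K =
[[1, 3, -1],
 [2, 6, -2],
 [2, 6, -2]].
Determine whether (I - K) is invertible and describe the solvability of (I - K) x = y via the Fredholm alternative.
(I - K) is invertible (det(I - K) = -4 ≠ 0), so for every y in C^3 the equation (I - K) x = y has a unique solution.

K has rank 1, so it is an outer product K = u v^T: every row of K is a multiple of one row vector. Reading off the entries, u = (1, 2, 2) and v = (1, 3, -1) (row i of K equals u_i·v^T). A rank-one matrix u v^T satisfies K u = u (v·u) and kills the (2)-dimensional subspace v^⊥, so its characteristic polynomial is lambda^2 (lambda - v·u) with v·u = tr K = 5. Hence the eigenvalues of I - K are 1 (multiplicity 2) and 1 - (5) = -4, so det(I - K) = -4. (Direct check: I - K =
[[0, -3, 1],
 [-2, -5, 2],
 [-2, -6, 3]]
has determinant -4.) The finite-dimensional Fredholm alternative says: either (I - K) is invertible, or ker(I - K) ≠ {0} and then range(I - K) = ker((I - K)^*)^⊥, with dim ker(I - K) = dim ker((I - K)^*). Since det(I - K) ≠ 0, 1 is not an eigenvalue of K and ker(I - K) = {0}, so we are in the first case: for every y there is a unique x = (I - K)^(-1) y. Explicitly, by the Sherman–Morrison formula, (I - u v^T)^(-1) = I + u v^T/(1 - v·u), i.e. (I - K)^(-1) = I + K/(-4).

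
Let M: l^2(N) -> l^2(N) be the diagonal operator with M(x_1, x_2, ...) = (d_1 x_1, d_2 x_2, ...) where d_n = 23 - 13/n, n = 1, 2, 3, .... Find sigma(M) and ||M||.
sigma(M) = {23 - 13/n : n ≥ 1} ∪ {23}; ||M|| = 23

A bounded diagonal operator on l^2 with diagonal entries d_n has spectrum equal to the closure of {d_n : n ≥ 1}: every d_n is an eigenvalue (with eigenvector e_n), so {d_n} ⊂ sigma(M); the spectrum is closed, so its closure is too; and for lambda not in the closure, (M - lambda I) has bounded inverse (the diagonal entries 1/(d_n - lambda) are bounded). For our sequence d_n = 23 - 13/n, n = 1, 2, 3, ...:
  - {d_n} = {23 - 13/n : n ≥ 1}; the only limit point is 23
  - closure = {23 - 13/n : n ≥ 1} ∪ {23}
For the norm: a diagonal operator has ||M|| = sup_n |d_n|. Here d_n = 23 - 13/n increases monotonically from d_1 = 10 toward 23, with all terms in [10, 23); so sup_n |d_n| = 23 (the supremum is the limit, not attained). So ||M|| = 23.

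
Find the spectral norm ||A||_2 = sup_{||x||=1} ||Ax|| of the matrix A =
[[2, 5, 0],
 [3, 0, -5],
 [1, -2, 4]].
||A||_2 ≈ 7.0728 (= sqrt(largest eigenvalue of A^T A))

||A||_2 = sigma_max(A) = sqrt(lambda_max(A^T A)). Form the symmetric matrix M = A^T A =
[[14, 8, -11],
 [8, 29, -8],
 [-11, -8, 41]].
Its characteristic polynomial (trace, sum of principal 2x2 minors, determinant of M give the coefficients) is
  p(λ) = det(λ I - M) = λ^3 - 84λ^2 + 1920λ - 11025.
No integer candidate from the rational root theorem (±divisors of 11025) is a root, so the roots are irrational. The cubic discriminant is Δ = 285589125 > 0, so there are three distinct real roots. p(8) = -529 and p(9) = 180 have opposite signs, so a root lies in (8, 9); Newton's method refines it to λ ≈ 8.7299. p(25) = 100 and p(26) = -313 have opposite signs, so a root lies in (25, 26); Newton's method refines it to λ ≈ 25.2456. p(50) = -25 and p(51) = 1062 have opposite signs, so a root lies in (50, 51); Newton's method refines it to λ ≈ 50.0245. Check (Vieta): the three roots sum to 84, matching tr M = 84.
So the eigenvalues of A^T A are ≈ 8.7299, 25.2456, 50.0245 (all ≥ 0, as they must be for A^T A). The largest is λ_max ≈ 50.0245, hence ||A||_2 = sqrt(λ_max) ≈ 7.0728.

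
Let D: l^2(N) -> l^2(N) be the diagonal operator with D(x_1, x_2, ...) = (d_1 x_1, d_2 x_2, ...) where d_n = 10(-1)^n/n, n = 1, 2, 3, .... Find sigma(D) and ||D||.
sigma(D) = {10(-1)^n/n : n ≥ 1} ∪ {0}; ||D|| = 10

A bounded diagonal operator on l^2 with diagonal entries d_n has spectrum equal to the closure of {d_n : n ≥ 1}: every d_n is an eigenvalue (with eigenvector e_n), so {d_n} ⊂ sigma(D); the spectrum is closed, so its closure is too; and for lambda not in the closure, (D - lambda I) has bounded inverse (the diagonal entries 1/(d_n - lambda) are bounded). For our sequence d_n = 10(-1)^n/n, n = 1, 2, 3, ...:
  - {d_n} = {10(-1)^n/n : n ≥ 1}; the only limit point is 0
  - closure = {10(-1)^n/n : n ≥ 1} ∪ {0}
For the norm: a diagonal operator has ||D|| = sup_n |d_n|. Here |d_n| = 10/n is decreasing, so sup_n |d_n| = |d_1| = 10. So ||D|| = 10.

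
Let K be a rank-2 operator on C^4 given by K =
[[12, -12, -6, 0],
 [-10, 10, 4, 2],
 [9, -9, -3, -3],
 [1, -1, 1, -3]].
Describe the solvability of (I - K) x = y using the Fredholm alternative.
(I - K) is invertible (det(I - K) = -43 ≠ 0), so for every y in C^4 the equation (I - K) x = y has a unique solution.

K has rank 2 and factors as K = U V^T = u1 v1^T + u2 v2^T with u1 = (3, -3, 3, 1), v1 = (3, -3, -1, -1), u2 = (3, -1, 0, -2), v2 = (1, -1, -1, 1) (multiplying out reproduces the displayed K). The nonzero eigenvalues of U V^T coincide with those of the 2 x 2 matrix G = V^T U = [[v1·u1, v1·u2], [v2·u1, v2·u2]] = [[14, 14], [4, 2]], and by the Sylvester determinant identity det(I_4 - U V^T) = det(I_2 - V^T U) = det([[-13, -14], [-4, -1]]) = (-13)(-1) - (-14)(-4) = -43. (Direct check: I - K =
[[-11, 12, 6, 0],
 [10, -9, -4, -2],
 [-9, 9, 4, 3],
 [-1, 1, -1, 4]]
has determinant -43.) The finite-dimensional Fredholm alternative says: either (I - K) is invertible, or ker(I - K) ≠ {0} and then range(I - K) = ker((I - K)^*)^⊥, with dim ker(I - K) = dim ker((I - K)^*). Since det(I - K) ≠ 0, 1 is not an eigenvalue of K and ker(I - K) = {0}, so we are in the first case: for every y there is a unique x = (I - K)^(-1) y. (Explicitly, by the Woodbury identity, (I - U V^T)^(-1) = I + U (I_2 - G)^(-1) V^T.)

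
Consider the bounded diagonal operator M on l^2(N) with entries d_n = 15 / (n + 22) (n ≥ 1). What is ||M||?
||M|| = 15/23 (attained at n = 1)

For M diagonal, ||M|| = sup_n |d_n| = sup_n 15/(n + 22). This is positive and strictly decreasing in n, so the supremum is attained at n = 1: d_1 = 15/(1 + 22) = 15/23. Hence ||M|| = 15/23.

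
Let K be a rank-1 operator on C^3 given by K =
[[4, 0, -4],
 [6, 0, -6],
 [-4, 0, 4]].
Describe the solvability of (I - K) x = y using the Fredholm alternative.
(I - K) is invertible (det(I - K) = -7 ≠ 0), so for every y in C^3 the equation (I - K) x = y has a unique solution.

K has rank 1, so it is an outer product K = u v^T: every row of K is a multiple of one row vector. Reading off the entries, u = (-2, -3, 2) and v = (-2, 0, 2) (row i of K equals u_i·v^T). A rank-one matrix u v^T satisfies K u = u (v·u) and kills the (2)-dimensional subspace v^⊥, so its characteristic polynomial is lambda^2 (lambda - v·u) with v·u = tr K = 8. Hence the eigenvalues of I - K are 1 (multiplicity 2) and 1 - (8) = -7, so det(I - K) = -7. (Direct check: I - K =
[[-3, 0, 4],
 [-6, 1, 6],
 [4, 0, -3]]
has determinant -7.) The finite-dimensional Fredholm alternative says: either (I - K) is invertible, or ker(I - K) ≠ {0} and then range(I - K) = ker((I - K)^*)^⊥, with dim ker(I - K) = dim ker((I - K)^*). Since det(I - K) ≠ 0, 1 is not an eigenvalue of K and ker(I - K) = {0}, so we are in the first case: for every y there is a unique x = (I - K)^(-1) y. Explicitly, by the Sherman–Morrison formula, (I - u v^T)^(-1) = I + u v^T/(1 - v·u), i.e. (I - K)^(-1) = I + K/(-7).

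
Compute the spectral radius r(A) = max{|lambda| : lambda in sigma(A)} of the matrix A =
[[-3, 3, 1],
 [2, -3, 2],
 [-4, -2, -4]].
r(A) ≈ 5.9103

The eigenvalues of A are the roots of its characteristic polynomial. With M = A (coefficients from the trace, the sum of principal 2x2 minors, and det A):
  p(λ) = det(λ I - M) = λ^3 + 10λ^2 + 35λ + 64.
No integer candidate from the rational root theorem (±divisors of 64) is a root, so the roots are irrational. The cubic discriminant is Δ = -12392 < 0, so there is one real root and a complex-conjugate pair. p(-6) = -2 and p(-5) = 14 have opposite signs, so a root lies in (-6, -5); Newton's method refines it to λ ≈ -5.9103. Dividing out (λ - (-5.9103)) leaves approximately λ^2 + 4.0897λ + 10.8286. For λ^2 + 4.0897λ + 10.8286 the discriminant is -26.5885. It is negative, so the remaining roots are the complex-conjugate pair λ ≈ -2.0449 ± 2.5782i. Their product equals the constant term, so |λ|^2 ≈ 10.8286 and |λ| ≈ 3.2907.
Thus the eigenvalues (to 4 decimals) are -5.9103 (modulus 5.9103); -2.0449 ± 2.5782i (modulus 3.2907). The spectral radius is the largest modulus: r(A) ≈ 5.9103. (Cross-check: r(A) ≤ ||A||_2 ≈ 6.5396; equality holds whenever A is normal, though it can also hold for some non-normal A.)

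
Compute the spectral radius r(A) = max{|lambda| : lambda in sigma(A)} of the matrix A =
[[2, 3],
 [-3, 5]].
r(A) = sqrt(19) ≈ 4.3589

The eigenvalues of A are the roots of its characteristic polynomial. With M = A (coefficients from the trace and determinant):
  p(λ) = det(λ I - M) = λ^2 - 7λ + 19.
For λ^2 - 7λ + 19 the discriminant is -27. It is negative, so the roots are the complex-conjugate pair λ = 7/2 ± (sqrt(27)/2) i ≈ 3.5 ± 2.5981i. For a conjugate pair the product of the roots equals the constant term, so |λ|^2 = 19 and |λ| = sqrt(19) ≈ 4.3589.
Thus the eigenvalues (to 4 decimals) are 3.5 ± 2.5981i (modulus 4.3589). The spectral radius is the largest modulus: r(A) = sqrt(19) ≈ 4.3589. (Cross-check: r(A) ≤ ||A||_2 ≈ 6.1098; equality holds whenever A is normal, though it can also hold for some non-normal A.)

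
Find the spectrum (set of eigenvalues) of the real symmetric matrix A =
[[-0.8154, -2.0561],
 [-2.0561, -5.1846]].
sigma(A) ≈ {-6, 0}

A is real symmetric, so its spectrum consists of real eigenvalues. Expanding the characteristic polynomial of the displayed matrix gives
  det(λ I - A) = p(λ) = λ^2 + (6)λ + (0).
Solving p(λ) = 0 yields eigenvalues ≈ -6, 0. (A is shown rounded to 4 decimals, so these recover the underlying integer eigenvalues to within that precision.)
Verification: the trace of A = -6 equals the sum of eigenvalues -6, and det(A) ≈ -0.0000 matches the eigenvalue product 0.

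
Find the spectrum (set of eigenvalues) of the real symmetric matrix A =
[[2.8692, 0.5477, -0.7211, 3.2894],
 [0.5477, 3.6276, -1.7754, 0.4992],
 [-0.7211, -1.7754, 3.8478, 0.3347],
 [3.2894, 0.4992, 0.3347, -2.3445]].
sigma(A) ≈ {-4, 2, 4, 6}

A is real symmetric, so its spectrum consists of real eigenvalues. Expanding the characteristic polynomial of the displayed matrix gives
  det(λ I - A) = p(λ) = λ^4 + (-8)λ^3 + (-4)λ^2 + (128)λ + (-192.0026).
Solving p(λ) = 0 yields eigenvalues ≈ -4, 2, 4, 6. (A is shown rounded to 4 decimals, so these recover the underlying integer eigenvalues to within that precision.)
Verification: the trace of A = 8 equals the sum of eigenvalues 8, and det(A) ≈ -192.0026 matches the eigenvalue product -192.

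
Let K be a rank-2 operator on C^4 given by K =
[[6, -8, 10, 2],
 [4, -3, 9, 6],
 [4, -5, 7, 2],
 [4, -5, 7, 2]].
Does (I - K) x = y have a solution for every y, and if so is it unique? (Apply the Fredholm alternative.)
(I - K) is invertible (det(I - K) = 57 ≠ 0), so for every y in C^4 the equation (I - K) x = y has a unique solution.

K has rank 2 and factors as K = U V^T = u1 v1^T + u2 v2^T with u1 = (3, 2, 2, 2), v1 = (2, -3, 3, 0), u2 = (1, 3, 1, 1), v2 = (0, 1, 1, 2) (multiplying out reproduces the displayed K). The nonzero eigenvalues of U V^T coincide with those of the 2 x 2 matrix G = V^T U = [[v1·u1, v1·u2], [v2·u1, v2·u2]] = [[6, -4], [8, 6]], and by the Sylvester determinant identity det(I_4 - U V^T) = det(I_2 - V^T U) = det([[-5, 4], [-8, -5]]) = (-5)(-5) - (4)(-8) = 57. (Direct check: I - K =
[[-5, 8, -10, -2],
 [-4, 4, -9, -6],
 [-4, 5, -6, -2],
 [-4, 5, -7, -1]]
has determinant 57.) The finite-dimensional Fredholm alternative says: either (I - K) is invertible, or ker(I - K) ≠ {0} and then range(I - K) = ker((I - K)^*)^⊥, with dim ker(I - K) = dim ker((I - K)^*). Since det(I - K) ≠ 0, 1 is not an eigenvalue of K and ker(I - K) = {0}, so we are in the first case: for every y there is a unique x = (I - K)^(-1) y. (Explicitly, by the Woodbury identity, (I - U V^T)^(-1) = I + U (I_2 - G)^(-1) V^T.)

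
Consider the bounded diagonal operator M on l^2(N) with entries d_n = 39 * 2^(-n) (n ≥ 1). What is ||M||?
||M|| = 39/2 (attained at n = 1)

For M diagonal, ||M|| = sup_n |d_n|. The sequence d_n = 39 * 2^(-n) is positive and strictly decreasing (ratio 2^(-1) < 1), so the supremum is d_1 = 39/2. Hence ||M|| = 39/2.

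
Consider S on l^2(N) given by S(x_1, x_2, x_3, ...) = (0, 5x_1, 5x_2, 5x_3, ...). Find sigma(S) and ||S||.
sigma(S) = closed disk {z in C : |z| ≤ 5}; ||S|| = 5

Note S = 5·U where U is the unit right shift (U x)_k = x_{k-1} (with x_0 := 0); so ||S|| = 5||U|| and sigma(S) = 5·sigma(U). ||S x||^2 = sum_{k≥1} |5x_k|^2 = 25||x||^2, so ||S|| = 5 and sigma(S) ⊂ {|z| ≤ 5}. For any |lambda| < 5, the equation (S - lambda I) x = 0 forces x_1 = 0, then 5x_k = lambda x_{k+1} ⇒ x = 0, so S has no eigenvalues. But (S - lambda I) is not surjective for |lambda| < 5: solving (S - lambda I) x = e_1 would require x_n proportional to (lambda/5)^(-n), which is not in l^2. So every |lambda| < 5 lies in the residual spectrum. The boundary |lambda| = 5 is in the approximate point spectrum (the spectrum is closed). Hence sigma(S) is the closed disk of radius 5.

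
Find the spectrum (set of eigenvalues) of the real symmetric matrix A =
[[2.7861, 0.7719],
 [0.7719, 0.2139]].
sigma(A) ≈ {0, 3}

A is real symmetric, so its spectrum consists of real eigenvalues. Expanding the characteristic polynomial of the displayed matrix gives
  det(λ I - A) = p(λ) = λ^2 + (-3)λ + (0).
Solving p(λ) = 0 yields eigenvalues ≈ 0, 3. (A is shown rounded to 4 decimals, so these recover the underlying integer eigenvalues to within that precision.)
Verification: the trace of A = 3 equals the sum of eigenvalues 3, and det(A) ≈ 0.0001 matches the eigenvalue product 0.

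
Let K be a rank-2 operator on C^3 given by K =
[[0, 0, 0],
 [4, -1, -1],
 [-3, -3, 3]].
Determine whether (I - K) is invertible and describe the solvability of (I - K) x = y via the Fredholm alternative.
(I - K) is invertible (det(I - K) = -7 ≠ 0), so for every y in C^3 the equation (I - K) x = y has a unique solution.

K has rank 2 and factors as K = U V^T = u1 v1^T + u2 v2^T with u1 = (0, 1, 0), v1 = (3, -2, 0), u2 = (0, 1, -3), v2 = (1, 1, -1) (multiplying out reproduces the displayed K). The nonzero eigenvalues of U V^T coincide with those of the 2 x 2 matrix G = V^T U = [[v1·u1, v1·u2], [v2·u1, v2·u2]] = [[-2, -2], [1, 4]], and by the Sylvester determinant identity det(I_3 - U V^T) = det(I_2 - V^T U) = det([[3, 2], [-1, -3]]) = (3)(-3) - (2)(-1) = -7. (Direct check: I - K =
[[1, 0, 0],
 [-4, 2, 1],
 [3, 3, -2]]
has determinant -7.) The finite-dimensional Fredholm alternative says: either (I - K) is invertible, or ker(I - K) ≠ {0} and then range(I - K) = ker((I - K)^*)^⊥, with dim ker(I - K) = dim ker((I - K)^*). Since det(I - K) ≠ 0, 1 is not an eigenvalue of K and ker(I - K) = {0}, so we are in the first case: for every y there is a unique x = (I - K)^(-1) y. (Explicitly, by the Woodbury identity, (I - U V^T)^(-1) = I + U (I_2 - G)^(-1) V^T.)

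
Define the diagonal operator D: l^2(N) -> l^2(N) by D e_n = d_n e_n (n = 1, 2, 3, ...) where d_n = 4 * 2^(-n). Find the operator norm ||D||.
||D|| = 2 (attained at n = 1)

For D diagonal, ||D|| = sup_n |d_n|. The sequence d_n = 4 * 2^(-n) is positive and strictly decreasing (ratio 2^(-1) < 1), so the supremum is d_1 = 4/2 = 2. Hence ||D|| = 2.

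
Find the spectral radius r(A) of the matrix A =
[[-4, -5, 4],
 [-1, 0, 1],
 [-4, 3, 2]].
r(A) ≈ 2.4587

The eigenvalues of A are the roots of its characteristic polynomial. With M = A (coefficients from the trace, the sum of principal 2x2 minors, and det A):
  p(λ) = det(λ I - M) = λ^3 + 2λ^2 - 10.
No integer candidate from the rational root theorem (±divisors of 10) is a root, so the roots are irrational. The cubic discriminant is Δ = -2380 < 0, so there is one real root and a complex-conjugate pair. p(1) = -7 and p(2) = 6 have opposite signs, so a root lies in (1, 2); Newton's method refines it to λ ≈ 1.6542. Dividing out (λ - (1.6542)) leaves approximately λ^2 + 3.6542λ + 6.045. For λ^2 + 3.6542λ + 6.045 the discriminant is -10.8266. It is negative, so the remaining roots are the complex-conjugate pair λ ≈ -1.8271 ± 1.6452i. Their product equals the constant term, so |λ|^2 ≈ 6.045 and |λ| ≈ 2.4587.
Thus the eigenvalues (to 4 decimals) are 1.6542 (modulus 1.6542); -1.8271 ± 1.6452i (modulus 2.4587). The spectral radius is the largest modulus: r(A) ≈ 2.4587. (Cross-check: r(A) ≤ ||A||_2 ≈ 7.8189; equality holds whenever A is normal, though it can also hold for some non-normal A.)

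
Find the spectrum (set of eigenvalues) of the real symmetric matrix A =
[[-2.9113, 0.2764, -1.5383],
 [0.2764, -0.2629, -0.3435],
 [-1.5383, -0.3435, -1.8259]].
sigma(A) ≈ {-4, -1, 0}

A is real symmetric, so its spectrum consists of real eigenvalues. Expanding the characteristic polynomial of the displayed matrix gives
  det(λ I - A) = p(λ) = λ^3 + (5)λ^2 + (4)λ + (0).
Solving p(λ) = 0 yields eigenvalues ≈ -4, -1, 0. (A is shown rounded to 4 decimals, so these recover the underlying integer eigenvalues to within that precision.)
Verification: the trace of A = -5 equals the sum of eigenvalues -5, and det(A) ≈ -0.0003 matches the eigenvalue product 0.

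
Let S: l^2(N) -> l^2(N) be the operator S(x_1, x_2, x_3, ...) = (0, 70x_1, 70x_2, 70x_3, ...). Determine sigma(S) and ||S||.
sigma(S) = closed disk {z in C : |z| ≤ 70}; ||S|| = 70

Note S = 70·U where U is the unit right shift (U x)_k = x_{k-1} (with x_0 := 0); so ||S|| = 70||U|| and sigma(S) = 70·sigma(U). ||S x||^2 = sum_{k≥1} |70x_k|^2 = 4900||x||^2, so ||S|| = 70 and sigma(S) ⊂ {|z| ≤ 70}. For any |lambda| < 70, the equation (S - lambda I) x = 0 forces x_1 = 0, then 70x_k = lambda x_{k+1} ⇒ x = 0, so S has no eigenvalues. But (S - lambda I) is not surjective for |lambda| < 70: solving (S - lambda I) x = e_1 would require x_n proportional to (lambda/70)^(-n), which is not in l^2. So every |lambda| < 70 lies in the residual spectrum. The boundary |lambda| = 70 is in the approximate point spectrum (the spectrum is closed). Hence sigma(S) is the closed disk of radius 70.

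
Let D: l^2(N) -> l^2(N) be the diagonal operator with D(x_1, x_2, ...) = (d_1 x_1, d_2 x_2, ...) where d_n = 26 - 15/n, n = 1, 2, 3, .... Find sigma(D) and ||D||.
sigma(D) = {26 - 15/n : n ≥ 1} ∪ {26}; ||D|| = 26

A bounded diagonal operator on l^2 with diagonal entries d_n has spectrum equal to the closure of {d_n : n ≥ 1}: every d_n is an eigenvalue (with eigenvector e_n), so {d_n} ⊂ sigma(D); the spectrum is closed, so its closure is too; and for lambda not in the closure, (D - lambda I) has bounded inverse (the diagonal entries 1/(d_n - lambda) are bounded). For our sequence d_n = 26 - 15/n, n = 1, 2, 3, ...:
  - {d_n} = {26 - 15/n : n ≥ 1}; the only limit point is 26
  - closure = {26 - 15/n : n ≥ 1} ∪ {26}
For the norm: a diagonal operator has ||D|| = sup_n |d_n|. Here d_n = 26 - 15/n increases monotonically from d_1 = 11 toward 26, with all terms in [11, 26); so sup_n |d_n| = 26 (the supremum is the limit, not attained). So ||D|| = 26.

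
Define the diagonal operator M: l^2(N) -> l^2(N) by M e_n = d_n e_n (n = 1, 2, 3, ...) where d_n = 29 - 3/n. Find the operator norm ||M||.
||M|| = 29

For a diagonal operator on l^2 with entries d_n, ||M|| = sup_n |d_n|. Here d_1 = 26, d_2 = 55/2, ..., and d_n = 29 - 3/n increases monotonically toward 29. All terms lie in [26, 29), so |d_n| = d_n and the supremum is the limit 29, which is not attained by any individual d_n. Hence ||M|| = 29.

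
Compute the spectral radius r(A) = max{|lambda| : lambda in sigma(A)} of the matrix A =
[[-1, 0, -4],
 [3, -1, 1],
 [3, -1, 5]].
r(A) = 2

The eigenvalues of A are the roots of its characteristic polynomial. With M = A (coefficients from the trace, the sum of principal 2x2 minors, and det A):
  p(λ) = det(λ I - M) = λ^3 - 3λ^2 + 4λ - 4.
By the rational root theorem any rational root is an integer divisor of 4. Testing λ = 2: p(2) = 8 - 12 + 8 - 4 = 0, so λ = 2 is a root. Dividing out (λ - 2) leaves p(λ) = (λ - 2)(λ^2 - λ + 2). For λ^2 - λ + 2 the discriminant is -7. It is negative, so the roots are the complex-conjugate pair λ = 1/2 ± (sqrt(7)/2) i ≈ 0.5 ± 1.3229i. For a conjugate pair the product of the roots equals the constant term, so |λ|^2 = 2 and |λ| = sqrt(2) ≈ 1.4142.
Thus the eigenvalues (to 4 decimals) are 0.5 ± 1.3229i (modulus 1.4142); 2 (modulus 2). The spectral radius is the largest modulus: r(A) = 2. (Cross-check: r(A) ≤ ||A||_2 ≈ 7.5213; equality holds whenever A is normal, though it can also hold for some non-normal A.)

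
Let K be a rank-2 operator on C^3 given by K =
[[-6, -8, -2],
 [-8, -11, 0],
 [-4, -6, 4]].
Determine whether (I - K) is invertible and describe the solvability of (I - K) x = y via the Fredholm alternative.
(I - K) is invertible (det(I - K) = -60 ≠ 0), so for every y in C^3 the equation (I - K) x = y has a unique solution.

K has rank 2 and factors as K = U V^T = u1 v1^T + u2 v2^T with u1 = (2, 2, 0), v1 = (-1, -1, -3), u2 = (2, 3, 2), v2 = (-2, -3, 2) (multiplying out reproduces the displayed K). The nonzero eigenvalues of U V^T coincide with those of the 2 x 2 matrix G = V^T U = [[v1·u1, v1·u2], [v2·u1, v2·u2]] = [[-4, -11], [-10, -9]], and by the Sylvester determinant identity det(I_3 - U V^T) = det(I_2 - V^T U) = det([[5, 11], [10, 10]]) = (5)(10) - (11)(10) = -60. (Direct check: I - K =
[[7, 8, 2],
 [8, 12, 0],
 [4, 6, -3]]
has determinant -60.) The finite-dimensional Fredholm alternative says: either (I - K) is invertible, or ker(I - K) ≠ {0} and then range(I - K) = ker((I - K)^*)^⊥, with dim ker(I - K) = dim ker((I - K)^*). Since det(I - K) ≠ 0, 1 is not an eigenvalue of K and ker(I - K) = {0}, so we are in the first case: for every y there is a unique x = (I - K)^(-1) y. (Explicitly, by the Woodbury identity, (I - U V^T)^(-1) = I + U (I_2 - G)^(-1) V^T.)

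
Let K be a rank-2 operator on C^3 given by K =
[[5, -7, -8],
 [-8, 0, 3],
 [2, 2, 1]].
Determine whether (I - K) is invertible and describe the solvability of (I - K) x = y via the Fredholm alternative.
(I - K) is invertible (det(I - K) = -46 ≠ 0), so for every y in C^3 the equation (I - K) x = y has a unique solution.

K has rank 2 and factors as K = U V^T = u1 v1^T + u2 v2^T with u1 = (2, 1, -1), v1 = (1, -3, -3), u2 = (1, -3, 1), v2 = (3, -1, -2) (multiplying out reproduces the displayed K). The nonzero eigenvalues of U V^T coincide with those of the 2 x 2 matrix G = V^T U = [[v1·u1, v1·u2], [v2·u1, v2·u2]] = [[2, 7], [7, 4]], and by the Sylvester determinant identity det(I_3 - U V^T) = det(I_2 - V^T U) = det([[-1, -7], [-7, -3]]) = (-1)(-3) - (-7)(-7) = -46. (Direct check: I - K =
[[-4, 7, 8],
 [8, 1, -3],
 [-2, -2, 0]]
has determinant -46.) The finite-dimensional Fredholm alternative says: either (I - K) is invertible, or ker(I - K) ≠ {0} and then range(I - K) = ker((I - K)^*)^⊥, with dim ker(I - K) = dim ker((I - K)^*). Since det(I - K) ≠ 0, 1 is not an eigenvalue of K and ker(I - K) = {0}, so we are in the first case: for every y there is a unique x = (I - K)^(-1) y. (Explicitly, by the Woodbury identity, (I - U V^T)^(-1) = I + U (I_2 - G)^(-1) V^T.)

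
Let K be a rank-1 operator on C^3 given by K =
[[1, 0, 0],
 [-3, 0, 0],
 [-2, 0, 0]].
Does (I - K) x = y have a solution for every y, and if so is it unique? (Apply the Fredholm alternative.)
(I - K) is singular (det(I - K) = 0, i.e. 1 ∈ sigma(K)). (I - K) x = y is solvable iff y ⊥ ker((I - K)^*) = span{(1, 0, 0)}, i.e. iff y_1 = 0. When solvable, the solutions are x = y + c·(1, -3, -2), c arbitrary (ker(I - K) = span{(1, -3, -2)}, dimension 1).

K has rank 1, so it is an outer product K = u v^T: every row of K is a multiple of one row vector. Reading off the entries, u = (1, -3, -2) and v = (1, 0, 0) (row i of K equals u_i·v^T). A rank-one matrix u v^T satisfies K u = u (v·u) and kills the (2)-dimensional subspace v^⊥, so its characteristic polynomial is lambda^2 (lambda - v·u) with v·u = tr K = 1. Hence the eigenvalues of I - K are 1 (multiplicity 2) and 1 - (1) = 0, so det(I - K) = 0. (Direct check: I - K =
[[0, 0, 0],
 [3, 1, 0],
 [2, 0, 1]]
has determinant 0.) So 1 is an eigenvalue of K and (I - K) is not invertible. The finite-dimensional Fredholm alternative says: either (I - K) is invertible, or ker(I - K) ≠ {0} and then range(I - K) = ker((I - K)^*)^⊥, with dim ker(I - K) = dim ker((I - K)^*). We are in the second case, so we need both kernels. Kernel of I - K: (I - K) u = u - u (v·u) = u - u = 0, so ker(I - K) = span{u} = span{(1, -3, -2)} (it is exactly 1-dimensional because rank(I - K) = 2). Kernel of the adjoint: K is real, so (I - K)^* = I - K^T = I - v u^T, and (I - v u^T) v = v - v (u·v) = 0; hence ker((I - K)^*) = span{v} = span{(1, 0, 0)}. Therefore (I - K) x = y is solvable iff <y, v> = 0, i.e. iff y_1 = 0. When this holds, K y = u (v·y) = 0, so (I - K) y = y and x = y is a particular solution; the full solution set is the line x = y + c·u = y + c·(1, -3, -2), c ∈ C.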